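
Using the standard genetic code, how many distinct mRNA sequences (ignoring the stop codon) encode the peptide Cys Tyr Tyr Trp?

Cys: 2 codons.
Tyr: 2 codons.
Tyr: 2 codons.
Trp: 1 codon.
2 × 2 × 2 × 1 = 8.

8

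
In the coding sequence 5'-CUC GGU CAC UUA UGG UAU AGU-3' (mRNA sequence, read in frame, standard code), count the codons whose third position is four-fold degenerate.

Codon 1 CUC (Leu): third position 4-fold.
Codon 2 GGU (Gly): third position 4-fold.
Codon 3 CAC (His): third position 2-fold.
Codon 4 UUA (Leu): third position 2-fold.
Codon 5 UGG (Trp): third position 1-fold.
Codon 6 UAU (Tyr): third position 2-fold.
Codon 7 AGU (Ser): third position 2-fold.
Four-fold degenerate third positions: 2.

2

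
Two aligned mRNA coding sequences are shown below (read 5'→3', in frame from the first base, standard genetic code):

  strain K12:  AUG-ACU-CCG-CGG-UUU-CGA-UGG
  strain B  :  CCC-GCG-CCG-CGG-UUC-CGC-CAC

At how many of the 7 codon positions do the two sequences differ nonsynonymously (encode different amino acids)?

3

Codon 1: AUG Met / CCC Pro — nonsynonymous.
Codon 2: ACU Thr / GCG Ala — nonsynonymous.
Codon 3: CCG Pro / CCG Pro — identical.
Codon 4: CGG Arg / CGG Arg — identical.
Codon 5: UUU Phe / UUC Phe — synonymous.
Codon 6: CGA Arg / CGC Arg — synonymous.
Codon 7: UGG Trp / CAC His — nonsynonymous.
Nonsynonymous differences: 3.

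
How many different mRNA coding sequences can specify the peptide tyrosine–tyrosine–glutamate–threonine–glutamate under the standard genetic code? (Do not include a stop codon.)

64

Tyr: 2 codons.
Tyr: 2 codons.
Glu: 2 codons.
Thr: 4 codons.
Glu: 2 codons.
2 × 2 × 2 × 4 × 2 = 64.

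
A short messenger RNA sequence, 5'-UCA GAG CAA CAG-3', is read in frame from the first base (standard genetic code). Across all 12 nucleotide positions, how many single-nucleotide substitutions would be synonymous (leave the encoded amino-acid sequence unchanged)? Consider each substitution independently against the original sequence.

6

Codon 1 (UCA, Ser): 3 synonymous substitutions.
Codon 2 (GAG, Glu): 1 synonymous substitution.
Codon 3 (CAA, Gln): 1 synonymous substitution.
Codon 4 (CAG, Gln): 1 synonymous substitution.
Total: 3 + 1 + 1 + 1 = 6.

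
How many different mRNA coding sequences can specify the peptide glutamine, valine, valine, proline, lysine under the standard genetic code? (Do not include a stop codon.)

256

Gln: 2 codons.
Val: 4 codons.
Val: 4 codons.
Pro: 4 codons.
Lys: 2 codons.
2 × 4 × 4 × 4 × 2 = 256.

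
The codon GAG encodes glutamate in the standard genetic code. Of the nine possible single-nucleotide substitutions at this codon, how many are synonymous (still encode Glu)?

1

Position 1: none → 0 synonymous.
Position 2: none → 0 synonymous.
Position 3: GAA → 1 synonymous.
Total: 0 + 0 + 1 = 1.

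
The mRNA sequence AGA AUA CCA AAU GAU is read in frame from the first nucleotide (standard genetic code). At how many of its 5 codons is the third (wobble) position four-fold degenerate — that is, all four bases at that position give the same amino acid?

1

Codon 1 AGA (Arg): third position 2-fold.
Codon 2 AUA (Ile): third position 3-fold.
Codon 3 CCA (Pro): third position 4-fold.
Codon 4 AAU (Asn): third position 2-fold.
Codon 5 GAU (Asp): third position 2-fold.
Four-fold degenerate third positions: 1.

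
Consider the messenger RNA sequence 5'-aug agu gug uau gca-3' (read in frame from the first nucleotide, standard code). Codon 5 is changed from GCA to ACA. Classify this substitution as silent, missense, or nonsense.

missense

Position 13 falls in codon 5: GCA → Ala.
After the substitution the codon is ACA → Thr.
Ala ≠ Thr, so this is a missense mutation.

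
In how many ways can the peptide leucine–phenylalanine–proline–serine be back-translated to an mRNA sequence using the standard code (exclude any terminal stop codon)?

Leu: 6 codons.
Phe: 2 codons.
Pro: 4 codons.
Ser: 6 codons.
6 × 2 × 4 × 6 = 288.

288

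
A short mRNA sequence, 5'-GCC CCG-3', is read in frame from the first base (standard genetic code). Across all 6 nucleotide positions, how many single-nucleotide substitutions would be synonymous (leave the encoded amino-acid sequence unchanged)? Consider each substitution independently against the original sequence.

6

Codon 1 (GCC, Ala): 3 synonymous substitutions.
Codon 2 (CCG, Pro): 3 synonymous substitutions.
Total: 3 + 3 = 6.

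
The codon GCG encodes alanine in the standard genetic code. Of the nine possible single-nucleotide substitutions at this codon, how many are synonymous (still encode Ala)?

3

Position 1: none → 0 synonymous.
Position 2: none → 0 synonymous.
Position 3: GCU, GCC, GCA → 3 synonymous.
Total: 0 + 0 + 3 = 3.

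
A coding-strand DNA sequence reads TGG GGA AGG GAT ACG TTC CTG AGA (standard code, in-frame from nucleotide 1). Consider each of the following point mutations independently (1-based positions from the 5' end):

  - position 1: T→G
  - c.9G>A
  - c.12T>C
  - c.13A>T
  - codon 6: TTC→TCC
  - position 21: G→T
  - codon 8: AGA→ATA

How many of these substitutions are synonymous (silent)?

Codon 1: TGG (Trp) → GGG (Gly) — missense.
Codon 3: AGG (Arg) → AGA (Arg) — synonymous.
Codon 4: GAT (Asp) → GAC (Asp) — synonymous.
Codon 5: ACG (Thr) → TCG (Ser) — missense.
Codon 6: TTC (Phe) → TCC (Ser) — missense.
Codon 7: CTG (Leu) → CTT (Leu) — synonymous.
Codon 8: AGA (Arg) → ATA (Ile) — missense.
Synonymous: 3 of 7.

3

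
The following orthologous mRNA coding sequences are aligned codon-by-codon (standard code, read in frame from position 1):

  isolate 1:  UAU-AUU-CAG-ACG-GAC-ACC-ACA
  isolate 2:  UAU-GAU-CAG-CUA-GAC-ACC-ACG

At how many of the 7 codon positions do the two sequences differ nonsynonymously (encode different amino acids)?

2

Codon 1: UAU Tyr / UAU Tyr — identical.
Codon 2: AUU Ile / GAU Asp — nonsynonymous.
Codon 3: CAG Gln / CAG Gln — identical.
Codon 4: ACG Thr / CUA Leu — nonsynonymous.
Codon 5: GAC Asp / GAC Asp — identical.
Codon 6: ACC Thr / ACC Thr — identical.
Codon 7: ACA Thr / ACG Thr — synonymous.
Nonsynonymous differences: 2.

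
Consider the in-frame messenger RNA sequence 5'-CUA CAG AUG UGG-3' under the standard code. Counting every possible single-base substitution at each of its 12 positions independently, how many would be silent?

Codon 1 (CUA, Leu): 4 synonymous substitutions.
Codon 2 (CAG, Gln): 1 synonymous substitution.
Codon 3 (AUG, Met): 0 synonymous substitutions.
Codon 4 (UGG, Trp): 0 synonymous substitutions.
Total: 4 + 1 + 0 + 0 = 5.

5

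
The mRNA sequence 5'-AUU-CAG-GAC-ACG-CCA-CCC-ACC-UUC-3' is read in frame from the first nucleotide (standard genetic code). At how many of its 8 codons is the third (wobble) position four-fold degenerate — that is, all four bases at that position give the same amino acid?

4

Codon 1 AUU (Ile): third position 3-fold.
Codon 2 CAG (Gln): third position 2-fold.
Codon 3 GAC (Asp): third position 2-fold.
Codon 4 ACG (Thr): third position 4-fold.
Codon 5 CCA (Pro): third position 4-fold.
Codon 6 CCC (Pro): third position 4-fold.
Codon 7 ACC (Thr): third position 4-fold.
Codon 8 UUC (Phe): third position 2-fold.
Four-fold degenerate third positions: 4.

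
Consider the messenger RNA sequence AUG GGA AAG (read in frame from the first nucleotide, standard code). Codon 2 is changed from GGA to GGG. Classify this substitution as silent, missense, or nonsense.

Position 6 falls in codon 2: GGA → Gly.
After the substitution the codon is GGG → Gly.
Both encode Gly, so the change is synonymous.

silent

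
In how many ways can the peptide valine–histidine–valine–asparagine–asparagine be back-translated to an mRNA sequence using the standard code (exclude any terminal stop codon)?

128

Val: 4 codons.
His: 2 codons.
Val: 4 codons.
Asn: 2 codons.
Asn: 2 codons.
4 × 2 × 4 × 2 × 2 = 128.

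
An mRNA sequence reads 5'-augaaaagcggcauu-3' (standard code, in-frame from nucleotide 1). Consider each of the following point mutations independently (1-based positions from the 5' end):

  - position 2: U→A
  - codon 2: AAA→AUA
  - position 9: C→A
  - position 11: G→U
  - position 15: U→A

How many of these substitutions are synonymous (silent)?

Codon 1: AUG (Met) → AAG (Lys) — missense.
Codon 2: AAA (Lys) → AUA (Ile) — missense.
Codon 3: AGC (Ser) → AGA (Arg) — missense.
Codon 4: GGC (Gly) → GUC (Val) — missense.
Codon 5: AUU (Ile) → AUA (Ile) — synonymous.
Synonymous: 1 of 5.

1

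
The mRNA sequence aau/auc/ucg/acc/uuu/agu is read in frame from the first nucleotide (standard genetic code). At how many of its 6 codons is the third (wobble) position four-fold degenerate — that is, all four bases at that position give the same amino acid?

2

Codon 1 AAU (Asn): third position 2-fold.
Codon 2 AUC (Ile): third position 3-fold.
Codon 3 UCG (Ser): third position 4-fold.
Codon 4 ACC (Thr): third position 4-fold.
Codon 5 UUU (Phe): third position 2-fold.
Codon 6 AGU (Ser): third position 2-fold.
Four-fold degenerate third positions: 2.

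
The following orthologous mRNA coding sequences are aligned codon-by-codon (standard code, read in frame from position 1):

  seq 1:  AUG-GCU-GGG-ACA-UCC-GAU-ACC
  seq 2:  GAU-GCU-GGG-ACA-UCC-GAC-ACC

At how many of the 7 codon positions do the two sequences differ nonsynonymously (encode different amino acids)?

Codon 1: AUG Met / GAU Asp — nonsynonymous.
Codon 2: GCU Ala / GCU Ala — identical.
Codon 3: GGG Gly / GGG Gly — identical.
Codon 4: ACA Thr / ACA Thr — identical.
Codon 5: UCC Ser / UCC Ser — identical.
Codon 6: GAU Asp / GAC Asp — synonymous.
Codon 7: ACC Thr / ACC Thr — identical.
Nonsynonymous differences: 1.

1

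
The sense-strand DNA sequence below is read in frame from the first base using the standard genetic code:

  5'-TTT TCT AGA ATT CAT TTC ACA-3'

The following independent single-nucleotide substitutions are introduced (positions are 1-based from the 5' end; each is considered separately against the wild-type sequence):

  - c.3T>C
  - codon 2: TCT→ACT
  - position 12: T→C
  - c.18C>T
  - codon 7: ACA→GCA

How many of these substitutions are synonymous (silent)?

3

Codon 1: TTT (Phe) → TTC (Phe) — synonymous.
Codon 2: TCT (Ser) → ACT (Thr) — missense.
Codon 4: ATT (Ile) → ATC (Ile) — synonymous.
Codon 6: TTC (Phe) → TTT (Phe) — synonymous.
Codon 7: ACA (Thr) → GCA (Ala) — missense.
Synonymous: 3 of 5.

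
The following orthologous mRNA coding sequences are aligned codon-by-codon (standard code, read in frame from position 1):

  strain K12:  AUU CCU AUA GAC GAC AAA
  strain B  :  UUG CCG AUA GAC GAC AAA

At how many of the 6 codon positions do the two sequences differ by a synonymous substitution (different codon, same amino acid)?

1

Codon 1: AUU Ile / UUG Leu — nonsynonymous.
Codon 2: CCU Pro / CCG Pro — synonymous.
Codon 3: AUA Ile / AUA Ile — identical.
Codon 4: GAC Asp / GAC Asp — identical.
Codon 5: GAC Asp / GAC Asp — identical.
Codon 6: AAA Lys / AAA Lys — identical.
Synonymous differences: 1.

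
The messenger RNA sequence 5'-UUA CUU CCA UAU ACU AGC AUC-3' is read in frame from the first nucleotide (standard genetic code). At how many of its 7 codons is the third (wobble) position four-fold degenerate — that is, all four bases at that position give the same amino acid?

3

Codon 1 UUA (Leu): third position 2-fold.
Codon 2 CUU (Leu): third position 4-fold.
Codon 3 CCA (Pro): third position 4-fold.
Codon 4 UAU (Tyr): third position 2-fold.
Codon 5 ACU (Thr): third position 4-fold.
Codon 6 AGC (Ser): third position 2-fold.
Codon 7 AUC (Ile): third position 3-fold.
Four-fold degenerate third positions: 3.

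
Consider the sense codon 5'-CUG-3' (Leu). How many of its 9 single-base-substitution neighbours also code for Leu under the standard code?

Position 1: UUG → 1 synonymous.
Position 2: none → 0 synonymous.
Position 3: CUU, CUC, CUA → 3 synonymous.
Total: 1 + 0 + 3 = 4.

4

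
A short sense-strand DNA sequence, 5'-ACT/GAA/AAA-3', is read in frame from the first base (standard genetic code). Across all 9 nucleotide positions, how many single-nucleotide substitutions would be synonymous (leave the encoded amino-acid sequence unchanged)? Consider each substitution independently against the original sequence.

5

Codon 1 (ACT, Thr): 3 synonymous substitutions.
Codon 2 (GAA, Glu): 1 synonymous substitution.
Codon 3 (AAA, Lys): 1 synonymous substitution.
Total: 3 + 1 + 1 = 5.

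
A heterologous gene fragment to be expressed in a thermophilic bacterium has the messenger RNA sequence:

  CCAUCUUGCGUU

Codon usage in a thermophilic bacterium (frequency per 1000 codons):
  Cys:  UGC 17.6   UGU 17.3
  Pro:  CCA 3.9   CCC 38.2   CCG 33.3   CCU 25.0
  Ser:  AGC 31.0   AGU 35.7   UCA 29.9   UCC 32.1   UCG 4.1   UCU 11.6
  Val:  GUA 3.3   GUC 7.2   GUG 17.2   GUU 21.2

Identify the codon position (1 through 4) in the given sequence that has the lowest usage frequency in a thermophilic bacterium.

Codon 1 CCA (Pro): 3.9 per 1000.
Codon 2 UCU (Ser): 11.6 per 1000.
Codon 3 UGC (Cys): 17.6 per 1000.
Codon 4 GUU (Val): 21.2 per 1000.
Lowest frequency is 3.9 at codon 1.

1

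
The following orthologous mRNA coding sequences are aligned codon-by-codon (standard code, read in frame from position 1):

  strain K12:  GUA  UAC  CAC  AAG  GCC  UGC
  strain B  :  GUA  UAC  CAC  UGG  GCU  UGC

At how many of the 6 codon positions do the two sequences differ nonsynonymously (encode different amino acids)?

1

Codon 1: GUA Val / GUA Val — identical.
Codon 2: UAC Tyr / UAC Tyr — identical.
Codon 3: CAC His / CAC His — identical.
Codon 4: AAG Lys / UGG Trp — nonsynonymous.
Codon 5: GCC Ala / GCU Ala — synonymous.
Codon 6: UGC Cys / UGC Cys — identical.
Nonsynonymous differences: 1.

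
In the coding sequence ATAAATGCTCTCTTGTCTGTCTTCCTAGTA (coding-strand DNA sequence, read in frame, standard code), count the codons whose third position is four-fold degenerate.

6

Codon 1 ATA (Ile): third position 3-fold.
Codon 2 AAT (Asn): third position 2-fold.
Codon 3 GCT (Ala): third position 4-fold.
Codon 4 CTC (Leu): third position 4-fold.
Codon 5 TTG (Leu): third position 2-fold.
Codon 6 TCT (Ser): third position 4-fold.
Codon 7 GTC (Val): third position 4-fold.
Codon 8 TTC (Phe): third position 2-fold.
Codon 9 CTA (Leu): third position 4-fold.
Codon 10 GTA (Val): third position 4-fold.
Four-fold degenerate third positions: 6.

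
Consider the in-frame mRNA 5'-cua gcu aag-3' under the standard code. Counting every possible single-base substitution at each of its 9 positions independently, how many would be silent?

8

Codon 1 (CUA, Leu): 4 synonymous substitutions.
Codon 2 (GCU, Ala): 3 synonymous substitutions.
Codon 3 (AAG, Lys): 1 synonymous substitution.
Total: 4 + 3 + 1 = 8.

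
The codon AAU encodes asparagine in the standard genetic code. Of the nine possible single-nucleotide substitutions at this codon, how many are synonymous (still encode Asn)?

Position 1: none → 0 synonymous.
Position 2: none → 0 synonymous.
Position 3: AAC → 1 synonymous.
Total: 0 + 0 + 1 = 1.

1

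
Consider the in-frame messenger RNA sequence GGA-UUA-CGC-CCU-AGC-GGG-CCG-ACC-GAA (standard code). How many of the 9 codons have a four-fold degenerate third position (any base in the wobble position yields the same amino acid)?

Codon 1 GGA (Gly): third position 4-fold.
Codon 2 UUA (Leu): third position 2-fold.
Codon 3 CGC (Arg): third position 4-fold.
Codon 4 CCU (Pro): third position 4-fold.
Codon 5 AGC (Ser): third position 2-fold.
Codon 6 GGG (Gly): third position 4-fold.
Codon 7 CCG (Pro): third position 4-fold.
Codon 8 ACC (Thr): third position 4-fold.
Codon 9 GAA (Glu): third position 2-fold.
Four-fold degenerate third positions: 6.

6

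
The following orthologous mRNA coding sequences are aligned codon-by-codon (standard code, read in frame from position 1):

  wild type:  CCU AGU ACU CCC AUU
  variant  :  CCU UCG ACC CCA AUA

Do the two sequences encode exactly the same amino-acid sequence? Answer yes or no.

Codon 1: CCU Pro / CCU Pro — identical.
Codon 2: AGU Ser / UCG Ser — synonymous.
Codon 3: ACU Thr / ACC Thr — synonymous.
Codon 4: CCC Pro / CCA Pro — synonymous.
Codon 5: AUU Ile / AUA Ile — synonymous.
Nonsynonymous differences: 0 → same protein.

yes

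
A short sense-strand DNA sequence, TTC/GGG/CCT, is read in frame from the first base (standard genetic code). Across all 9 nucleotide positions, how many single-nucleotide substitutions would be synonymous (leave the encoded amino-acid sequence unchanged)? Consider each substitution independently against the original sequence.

Codon 1 (TTC, Phe): 1 synonymous substitution.
Codon 2 (GGG, Gly): 3 synonymous substitutions.
Codon 3 (CCT, Pro): 3 synonymous substitutions.
Total: 1 + 3 + 3 = 7.

7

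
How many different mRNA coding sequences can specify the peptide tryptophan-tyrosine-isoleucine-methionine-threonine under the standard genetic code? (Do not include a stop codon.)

24

Trp: 1 codon.
Tyr: 2 codons.
Ile: 3 codons.
Met: 1 codon.
Thr: 4 codons.
1 × 2 × 3 × 1 × 4 = 24.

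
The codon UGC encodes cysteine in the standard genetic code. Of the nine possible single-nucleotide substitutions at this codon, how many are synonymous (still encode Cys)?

Position 1: none → 0 synonymous.
Position 2: none → 0 synonymous.
Position 3: UGU → 1 synonymous.
Total: 0 + 0 + 1 = 1.

1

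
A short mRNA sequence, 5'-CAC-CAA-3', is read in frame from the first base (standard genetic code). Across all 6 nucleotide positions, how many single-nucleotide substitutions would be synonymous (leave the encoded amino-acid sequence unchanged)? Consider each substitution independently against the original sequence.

2

Codon 1 (CAC, His): 1 synonymous substitution.
Codon 2 (CAA, Gln): 1 synonymous substitution.
Total: 1 + 1 = 2.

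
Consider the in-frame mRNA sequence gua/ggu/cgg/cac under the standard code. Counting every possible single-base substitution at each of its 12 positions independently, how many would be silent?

11

Codon 1 (GUA, Val): 3 synonymous substitutions.
Codon 2 (GGU, Gly): 3 synonymous substitutions.
Codon 3 (CGG, Arg): 4 synonymous substitutions.
Codon 4 (CAC, His): 1 synonymous substitution.
Total: 3 + 3 + 4 + 1 = 11.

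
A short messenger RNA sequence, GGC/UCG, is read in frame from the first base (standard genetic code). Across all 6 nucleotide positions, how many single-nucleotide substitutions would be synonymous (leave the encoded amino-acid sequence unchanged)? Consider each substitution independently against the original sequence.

Codon 1 (GGC, Gly): 3 synonymous substitutions.
Codon 2 (UCG, Ser): 3 synonymous substitutions.
Total: 3 + 3 = 6.

6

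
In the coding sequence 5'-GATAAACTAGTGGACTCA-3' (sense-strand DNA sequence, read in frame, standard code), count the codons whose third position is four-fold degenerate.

Codon 1 GAT (Asp): third position 2-fold.
Codon 2 AAA (Lys): third position 2-fold.
Codon 3 CTA (Leu): third position 4-fold.
Codon 4 GTG (Val): third position 4-fold.
Codon 5 GAC (Asp): third position 2-fold.
Codon 6 TCA (Ser): third position 4-fold.
Four-fold degenerate third positions: 3.

3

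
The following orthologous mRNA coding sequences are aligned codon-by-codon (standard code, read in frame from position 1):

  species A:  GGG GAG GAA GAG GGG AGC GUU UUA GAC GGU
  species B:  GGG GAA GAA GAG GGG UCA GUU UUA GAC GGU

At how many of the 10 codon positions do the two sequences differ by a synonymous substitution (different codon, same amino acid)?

2

Codon 1: GGG Gly / GGG Gly — identical.
Codon 2: GAG Glu / GAA Glu — synonymous.
Codon 3: GAA Glu / GAA Glu — identical.
Codon 4: GAG Glu / GAG Glu — identical.
Codon 5: GGG Gly / GGG Gly — identical.
Codon 6: AGC Ser / UCA Ser — synonymous.
Codon 7: GUU Val / GUU Val — identical.
Codon 8: UUA Leu / UUA Leu — identical.
Codon 9: GAC Asp / GAC Asp — identical.
Codon 10: GGU Gly / GGU Gly — identical.
Synonymous differences: 2.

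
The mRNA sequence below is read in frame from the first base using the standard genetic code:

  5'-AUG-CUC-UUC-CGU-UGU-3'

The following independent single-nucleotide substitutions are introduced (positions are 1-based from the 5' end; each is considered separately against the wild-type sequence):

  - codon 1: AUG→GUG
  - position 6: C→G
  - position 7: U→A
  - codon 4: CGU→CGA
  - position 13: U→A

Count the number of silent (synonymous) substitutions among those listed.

2

Codon 1: AUG (Met) → GUG (Val) — missense.
Codon 2: CUC (Leu) → CUG (Leu) — synonymous.
Codon 3: UUC (Phe) → AUC (Ile) — missense.
Codon 4: CGU (Arg) → CGA (Arg) — synonymous.
Codon 5: UGU (Cys) → AGU (Ser) — missense.
Synonymous: 2 of 5.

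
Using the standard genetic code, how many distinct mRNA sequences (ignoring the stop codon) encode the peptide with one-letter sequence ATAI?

192

Ala: 4 codons.
Thr: 4 codons.
Ala: 4 codons.
Ile: 3 codons.
4 × 4 × 4 × 3 = 192.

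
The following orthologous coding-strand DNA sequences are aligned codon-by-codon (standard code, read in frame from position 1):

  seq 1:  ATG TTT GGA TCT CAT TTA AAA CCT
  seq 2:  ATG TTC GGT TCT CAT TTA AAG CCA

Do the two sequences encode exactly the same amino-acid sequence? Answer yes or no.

yes

Codon 1: ATG Met / ATG Met — identical.
Codon 2: TTT Phe / TTC Phe — synonymous.
Codon 3: GGA Gly / GGT Gly — synonymous.
Codon 4: TCT Ser / TCT Ser — identical.
Codon 5: CAT His / CAT His — identical.
Codon 6: TTA Leu / TTA Leu — identical.
Codon 7: AAA Lys / AAG Lys — synonymous.
Codon 8: CCT Pro / CCA Pro — synonymous.
Nonsynonymous differences: 0 → same protein.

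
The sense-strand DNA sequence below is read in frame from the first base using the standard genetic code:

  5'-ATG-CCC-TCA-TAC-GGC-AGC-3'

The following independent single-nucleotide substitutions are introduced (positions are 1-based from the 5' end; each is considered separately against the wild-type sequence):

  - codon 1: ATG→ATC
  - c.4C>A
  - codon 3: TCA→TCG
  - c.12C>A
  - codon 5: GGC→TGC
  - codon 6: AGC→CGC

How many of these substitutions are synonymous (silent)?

Codon 1: ATG (Met) → ATC (Ile) — missense.
Codon 2: CCC (Pro) → ACC (Thr) — missense.
Codon 3: TCA (Ser) → TCG (Ser) — synonymous.
Codon 4: TAC (Tyr) → TAA (Stop) — nonsense.
Codon 5: GGC (Gly) → TGC (Cys) — missense.
Codon 6: AGC (Ser) → CGC (Arg) — missense.
Synonymous: 1 of 6.

1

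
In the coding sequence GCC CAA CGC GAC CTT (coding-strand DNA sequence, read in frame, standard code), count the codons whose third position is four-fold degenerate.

3

Codon 1 GCC (Ala): third position 4-fold.
Codon 2 CAA (Gln): third position 2-fold.
Codon 3 CGC (Arg): third position 4-fold.
Codon 4 GAC (Asp): third position 2-fold.
Codon 5 CTT (Leu): third position 4-fold.
Four-fold degenerate third positions: 3.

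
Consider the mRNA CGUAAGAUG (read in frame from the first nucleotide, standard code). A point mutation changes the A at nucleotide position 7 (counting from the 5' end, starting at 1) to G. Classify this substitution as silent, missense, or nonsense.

missense

Position 7 falls in codon 3: AUG → Met.
After the substitution the codon is GUG → Val.
Met ≠ Val, so this is a missense mutation.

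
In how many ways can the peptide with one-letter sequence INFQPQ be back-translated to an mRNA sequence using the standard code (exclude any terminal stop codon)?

192

Ile: 3 codons.
Asn: 2 codons.
Phe: 2 codons.
Gln: 2 codons.
Pro: 4 codons.
Gln: 2 codons.
3 × 2 × 2 × 2 × 4 × 2 = 192.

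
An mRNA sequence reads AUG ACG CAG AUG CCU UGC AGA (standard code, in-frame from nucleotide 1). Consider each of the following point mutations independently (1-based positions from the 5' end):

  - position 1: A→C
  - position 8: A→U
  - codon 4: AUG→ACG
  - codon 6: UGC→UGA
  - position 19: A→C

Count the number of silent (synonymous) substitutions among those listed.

1

Codon 1: AUG (Met) → CUG (Leu) — missense.
Codon 3: CAG (Gln) → CUG (Leu) — missense.
Codon 4: AUG (Met) → ACG (Thr) — missense.
Codon 6: UGC (Cys) → UGA (Stop) — nonsense.
Codon 7: AGA (Arg) → CGA (Arg) — synonymous.
Synonymous: 1 of 5.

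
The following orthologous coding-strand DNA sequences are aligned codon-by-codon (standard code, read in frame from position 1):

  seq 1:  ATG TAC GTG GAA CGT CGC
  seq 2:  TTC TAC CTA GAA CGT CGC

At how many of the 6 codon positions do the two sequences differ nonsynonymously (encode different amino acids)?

2

Codon 1: ATG Met / TTC Phe — nonsynonymous.
Codon 2: TAC Tyr / TAC Tyr — identical.
Codon 3: GTG Val / CTA Leu — nonsynonymous.
Codon 4: GAA Glu / GAA Glu — identical.
Codon 5: CGT Arg / CGT Arg — identical.
Codon 6: CGC Arg / CGC Arg — identical.
Nonsynonymous differences: 2.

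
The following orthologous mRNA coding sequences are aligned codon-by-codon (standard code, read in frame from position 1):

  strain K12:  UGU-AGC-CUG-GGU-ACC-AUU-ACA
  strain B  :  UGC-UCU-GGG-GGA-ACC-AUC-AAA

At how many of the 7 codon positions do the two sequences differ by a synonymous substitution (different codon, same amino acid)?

Codon 1: UGU Cys / UGC Cys — synonymous.
Codon 2: AGC Ser / UCU Ser — synonymous.
Codon 3: CUG Leu / GGG Gly — nonsynonymous.
Codon 4: GGU Gly / GGA Gly — synonymous.
Codon 5: ACC Thr / ACC Thr — identical.
Codon 6: AUU Ile / AUC Ile — synonymous.
Codon 7: ACA Thr / AAA Lys — nonsynonymous.
Synonymous differences: 4.

4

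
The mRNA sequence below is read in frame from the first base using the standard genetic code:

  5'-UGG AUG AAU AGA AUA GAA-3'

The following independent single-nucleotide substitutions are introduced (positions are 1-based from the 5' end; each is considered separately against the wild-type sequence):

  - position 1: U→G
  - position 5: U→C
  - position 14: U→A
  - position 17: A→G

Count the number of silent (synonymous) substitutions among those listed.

0

Codon 1: UGG (Trp) → GGG (Gly) — missense.
Codon 2: AUG (Met) → ACG (Thr) — missense.
Codon 5: AUA (Ile) → AAA (Lys) — missense.
Codon 6: GAA (Glu) → GGA (Gly) — missense.
Synonymous: 0 of 4.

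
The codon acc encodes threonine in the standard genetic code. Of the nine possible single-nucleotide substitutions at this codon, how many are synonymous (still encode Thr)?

3

Position 1: none → 0 synonymous.
Position 2: none → 0 synonymous.
Position 3: ACT, ACA, ACG → 3 synonymous.
Total: 0 + 0 + 3 = 3.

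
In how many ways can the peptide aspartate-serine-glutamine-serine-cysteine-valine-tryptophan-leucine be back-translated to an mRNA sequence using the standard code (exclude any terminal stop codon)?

6912

Asp: 2 codons.
Ser: 6 codons.
Gln: 2 codons.
Ser: 6 codons.
Cys: 2 codons.
Val: 4 codons.
Trp: 1 codon.
Leu: 6 codons.
2 × 6 × 2 × 6 × 2 × 4 × 1 × 6 = 6912.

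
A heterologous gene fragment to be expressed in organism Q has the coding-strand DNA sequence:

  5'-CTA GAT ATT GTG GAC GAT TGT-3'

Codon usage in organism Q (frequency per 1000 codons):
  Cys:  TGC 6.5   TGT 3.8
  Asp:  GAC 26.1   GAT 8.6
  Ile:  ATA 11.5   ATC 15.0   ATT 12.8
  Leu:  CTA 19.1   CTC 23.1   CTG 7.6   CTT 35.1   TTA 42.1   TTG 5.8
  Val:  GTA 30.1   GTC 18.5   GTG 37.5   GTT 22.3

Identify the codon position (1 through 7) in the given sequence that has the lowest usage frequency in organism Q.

7

Codon 1 CTA (Leu): 19.1 per 1000.
Codon 2 GAT (Asp): 8.6 per 1000.
Codon 3 ATT (Ile): 12.8 per 1000.
Codon 4 GTG (Val): 37.5 per 1000.
Codon 5 GAC (Asp): 26.1 per 1000.
Codon 6 GAT (Asp): 8.6 per 1000.
Codon 7 TGT (Cys): 3.8 per 1000.
Lowest frequency is 3.8 at codon 7.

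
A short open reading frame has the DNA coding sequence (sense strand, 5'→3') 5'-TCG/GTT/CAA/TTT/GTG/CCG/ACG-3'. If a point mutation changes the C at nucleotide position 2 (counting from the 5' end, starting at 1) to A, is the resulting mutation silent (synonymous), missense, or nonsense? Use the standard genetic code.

Position 2 falls in codon 1: TCG → Ser.
After the substitution the codon is TAG → Stop.
The new codon is a stop codon, so this is a nonsense mutation.

nonsense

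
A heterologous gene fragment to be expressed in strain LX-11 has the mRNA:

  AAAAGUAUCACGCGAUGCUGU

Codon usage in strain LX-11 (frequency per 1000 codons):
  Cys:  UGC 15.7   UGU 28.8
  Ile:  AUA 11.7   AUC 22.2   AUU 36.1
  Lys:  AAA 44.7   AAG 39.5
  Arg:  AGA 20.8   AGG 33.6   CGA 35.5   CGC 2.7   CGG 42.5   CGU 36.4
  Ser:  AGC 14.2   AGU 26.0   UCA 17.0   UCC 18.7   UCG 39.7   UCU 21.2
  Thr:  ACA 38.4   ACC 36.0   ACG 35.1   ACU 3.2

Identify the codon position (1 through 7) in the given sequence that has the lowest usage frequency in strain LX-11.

Codon 1 AAA (Lys): 44.7 per 1000.
Codon 2 AGU (Ser): 26.0 per 1000.
Codon 3 AUC (Ile): 22.2 per 1000.
Codon 4 ACG (Thr): 35.1 per 1000.
Codon 5 CGA (Arg): 35.5 per 1000.
Codon 6 UGC (Cys): 15.7 per 1000.
Codon 7 UGU (Cys): 28.8 per 1000.
Lowest frequency is 15.7 at codon 6.

6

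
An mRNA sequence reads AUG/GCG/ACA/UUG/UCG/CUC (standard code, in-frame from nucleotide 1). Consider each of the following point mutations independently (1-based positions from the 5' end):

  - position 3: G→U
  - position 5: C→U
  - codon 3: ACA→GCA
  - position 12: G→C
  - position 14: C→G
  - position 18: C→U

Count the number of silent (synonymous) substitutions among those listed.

1

Codon 1: AUG (Met) → AUU (Ile) — missense.
Codon 2: GCG (Ala) → GUG (Val) — missense.
Codon 3: ACA (Thr) → GCA (Ala) — missense.
Codon 4: UUG (Leu) → UUC (Phe) — missense.
Codon 5: UCG (Ser) → UGG (Trp) — missense.
Codon 6: CUC (Leu) → CUU (Leu) — synonymous.
Synonymous: 1 of 6.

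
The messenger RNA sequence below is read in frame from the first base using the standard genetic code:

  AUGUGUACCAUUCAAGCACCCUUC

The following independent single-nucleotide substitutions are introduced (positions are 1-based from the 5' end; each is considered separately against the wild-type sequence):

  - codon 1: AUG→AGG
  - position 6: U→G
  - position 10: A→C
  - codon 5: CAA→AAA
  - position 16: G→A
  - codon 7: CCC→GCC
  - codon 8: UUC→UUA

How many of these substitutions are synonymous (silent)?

Codon 1: AUG (Met) → AGG (Arg) — missense.
Codon 2: UGU (Cys) → UGG (Trp) — missense.
Codon 4: AUU (Ile) → CUU (Leu) — missense.
Codon 5: CAA (Gln) → AAA (Lys) — missense.
Codon 6: GCA (Ala) → ACA (Thr) — missense.
Codon 7: CCC (Pro) → GCC (Ala) — missense.
Codon 8: UUC (Phe) → UUA (Leu) — missense.
Synonymous: 0 of 7.

0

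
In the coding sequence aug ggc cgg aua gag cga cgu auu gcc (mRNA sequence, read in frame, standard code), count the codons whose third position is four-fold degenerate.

Codon 1 AUG (Met): third position 1-fold.
Codon 2 GGC (Gly): third position 4-fold.
Codon 3 CGG (Arg): third position 4-fold.
Codon 4 AUA (Ile): third position 3-fold.
Codon 5 GAG (Glu): third position 2-fold.
Codon 6 CGA (Arg): third position 4-fold.
Codon 7 CGU (Arg): third position 4-fold.
Codon 8 AUU (Ile): third position 3-fold.
Codon 9 GCC (Ala): third position 4-fold.
Four-fold degenerate third positions: 5.

5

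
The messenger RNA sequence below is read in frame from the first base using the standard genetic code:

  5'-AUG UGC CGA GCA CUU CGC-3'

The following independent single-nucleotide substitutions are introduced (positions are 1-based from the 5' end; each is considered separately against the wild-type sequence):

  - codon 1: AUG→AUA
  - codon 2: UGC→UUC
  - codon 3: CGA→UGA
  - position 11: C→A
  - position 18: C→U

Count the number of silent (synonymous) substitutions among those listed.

1

Codon 1: AUG (Met) → AUA (Ile) — missense.
Codon 2: UGC (Cys) → UUC (Phe) — missense.
Codon 3: CGA (Arg) → UGA (Stop) — nonsense.
Codon 4: GCA (Ala) → GAA (Glu) — missense.
Codon 6: CGC (Arg) → CGU (Arg) — synonymous.
Synonymous: 1 of 5.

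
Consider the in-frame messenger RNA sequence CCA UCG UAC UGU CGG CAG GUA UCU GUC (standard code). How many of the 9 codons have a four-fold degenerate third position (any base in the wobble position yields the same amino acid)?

Codon 1 CCA (Pro): third position 4-fold.
Codon 2 UCG (Ser): third position 4-fold.
Codon 3 UAC (Tyr): third position 2-fold.
Codon 4 UGU (Cys): third position 2-fold.
Codon 5 CGG (Arg): third position 4-fold.
Codon 6 CAG (Gln): third position 2-fold.
Codon 7 GUA (Val): third position 4-fold.
Codon 8 UCU (Ser): third position 4-fold.
Codon 9 GUC (Val): third position 4-fold.
Four-fold degenerate third positions: 6.

6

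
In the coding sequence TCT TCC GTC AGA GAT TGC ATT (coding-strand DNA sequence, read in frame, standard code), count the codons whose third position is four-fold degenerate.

Codon 1 TCT (Ser): third position 4-fold.
Codon 2 TCC (Ser): third position 4-fold.
Codon 3 GTC (Val): third position 4-fold.
Codon 4 AGA (Arg): third position 2-fold.
Codon 5 GAT (Asp): third position 2-fold.
Codon 6 TGC (Cys): third position 2-fold.
Codon 7 ATT (Ile): third position 3-fold.
Four-fold degenerate third positions: 3.

3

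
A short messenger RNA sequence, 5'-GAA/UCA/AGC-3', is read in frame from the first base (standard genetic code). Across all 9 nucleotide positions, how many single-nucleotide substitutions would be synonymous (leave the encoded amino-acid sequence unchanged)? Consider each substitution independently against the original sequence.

Codon 1 (GAA, Glu): 1 synonymous substitution.
Codon 2 (UCA, Ser): 3 synonymous substitutions.
Codon 3 (AGC, Ser): 1 synonymous substitution.
Total: 1 + 3 + 1 = 5.

5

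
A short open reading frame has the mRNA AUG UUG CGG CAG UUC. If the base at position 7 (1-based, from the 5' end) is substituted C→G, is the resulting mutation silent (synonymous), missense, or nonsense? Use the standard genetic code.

missense

Position 7 falls in codon 3: CGG → Arg.
After the substitution the codon is GGG → Gly.
Arg ≠ Gly, so this is a missense mutation.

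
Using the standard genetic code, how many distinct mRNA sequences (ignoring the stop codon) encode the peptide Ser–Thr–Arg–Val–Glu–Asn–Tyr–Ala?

18432

Ser: 6 codons.
Thr: 4 codons.
Arg: 6 codons.
Val: 4 codons.
Glu: 2 codons.
Asn: 2 codons.
Tyr: 2 codons.
Ala: 4 codons.
6 × 4 × 6 × 4 × 2 × 2 × 2 × 4 = 18432.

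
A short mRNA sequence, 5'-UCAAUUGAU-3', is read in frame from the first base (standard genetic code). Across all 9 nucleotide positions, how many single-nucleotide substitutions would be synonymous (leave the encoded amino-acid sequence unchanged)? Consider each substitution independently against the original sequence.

6

Codon 1 (UCA, Ser): 3 synonymous substitutions.
Codon 2 (AUU, Ile): 2 synonymous substitutions.
Codon 3 (GAU, Asp): 1 synonymous substitution.
Total: 3 + 2 + 1 = 6.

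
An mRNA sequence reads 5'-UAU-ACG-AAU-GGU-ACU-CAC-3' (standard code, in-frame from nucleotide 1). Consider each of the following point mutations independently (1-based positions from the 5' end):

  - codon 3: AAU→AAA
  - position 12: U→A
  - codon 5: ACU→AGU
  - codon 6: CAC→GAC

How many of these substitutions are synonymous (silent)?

1

Codon 3: AAU (Asn) → AAA (Lys) — missense.
Codon 4: GGU (Gly) → GGA (Gly) — synonymous.
Codon 5: ACU (Thr) → AGU (Ser) — missense.
Codon 6: CAC (His) → GAC (Asp) — missense.
Synonymous: 1 of 4.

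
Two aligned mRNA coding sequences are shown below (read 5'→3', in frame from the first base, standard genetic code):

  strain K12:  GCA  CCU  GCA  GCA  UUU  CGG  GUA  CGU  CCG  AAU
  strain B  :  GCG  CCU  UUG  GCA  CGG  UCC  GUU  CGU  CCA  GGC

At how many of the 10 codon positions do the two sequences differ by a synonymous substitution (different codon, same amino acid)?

3

Codon 1: GCA Ala / GCG Ala — synonymous.
Codon 2: CCU Pro / CCU Pro — identical.
Codon 3: GCA Ala / UUG Leu — nonsynonymous.
Codon 4: GCA Ala / GCA Ala — identical.
Codon 5: UUU Phe / CGG Arg — nonsynonymous.
Codon 6: CGG Arg / UCC Ser — nonsynonymous.
Codon 7: GUA Val / GUU Val — synonymous.
Codon 8: CGU Arg / CGU Arg — identical.
Codon 9: CCG Pro / CCA Pro — synonymous.
Codon 10: AAU Asn / GGC Gly — nonsynonymous.
Synonymous differences: 3.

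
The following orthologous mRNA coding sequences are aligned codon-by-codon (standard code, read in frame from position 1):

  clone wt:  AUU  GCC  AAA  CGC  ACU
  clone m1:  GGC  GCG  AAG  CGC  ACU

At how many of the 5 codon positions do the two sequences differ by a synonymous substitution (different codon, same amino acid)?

Codon 1: AUU Ile / GGC Gly — nonsynonymous.
Codon 2: GCC Ala / GCG Ala — synonymous.
Codon 3: AAA Lys / AAG Lys — synonymous.
Codon 4: CGC Arg / CGC Arg — identical.
Codon 5: ACU Thr / ACU Thr — identical.
Synonymous differences: 2.

2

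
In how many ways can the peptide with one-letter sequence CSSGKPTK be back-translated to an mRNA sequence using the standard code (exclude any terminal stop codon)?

Cys: 2 codons.
Ser: 6 codons.
Ser: 6 codons.
Gly: 4 codons.
Lys: 2 codons.
Pro: 4 codons.
Thr: 4 codons.
Lys: 2 codons.
2 × 6 × 6 × 4 × 2 × 4 × 4 × 2 = 18432.

18432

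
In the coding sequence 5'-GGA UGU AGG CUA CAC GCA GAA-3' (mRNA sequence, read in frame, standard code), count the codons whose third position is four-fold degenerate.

3

Codon 1 GGA (Gly): third position 4-fold.
Codon 2 UGU (Cys): third position 2-fold.
Codon 3 AGG (Arg): third position 2-fold.
Codon 4 CUA (Leu): third position 4-fold.
Codon 5 CAC (His): third position 2-fold.
Codon 6 GCA (Ala): third position 4-fold.
Codon 7 GAA (Glu): third position 2-fold.
Four-fold degenerate third positions: 3.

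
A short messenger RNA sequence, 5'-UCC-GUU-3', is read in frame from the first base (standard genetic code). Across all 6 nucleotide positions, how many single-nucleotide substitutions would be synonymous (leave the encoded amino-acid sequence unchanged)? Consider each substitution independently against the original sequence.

6

Codon 1 (UCC, Ser): 3 synonymous substitutions.
Codon 2 (GUU, Val): 3 synonymous substitutions.
Total: 3 + 3 = 6.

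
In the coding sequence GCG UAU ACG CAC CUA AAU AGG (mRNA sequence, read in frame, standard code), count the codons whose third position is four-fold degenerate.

3

Codon 1 GCG (Ala): third position 4-fold.
Codon 2 UAU (Tyr): third position 2-fold.
Codon 3 ACG (Thr): third position 4-fold.
Codon 4 CAC (His): third position 2-fold.
Codon 5 CUA (Leu): third position 4-fold.
Codon 6 AAU (Asn): third position 2-fold.
Codon 7 AGG (Arg): third position 2-fold.
Four-fold degenerate third positions: 3.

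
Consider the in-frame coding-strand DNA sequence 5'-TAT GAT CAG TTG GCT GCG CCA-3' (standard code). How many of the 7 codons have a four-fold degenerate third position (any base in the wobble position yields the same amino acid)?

3

Codon 1 TAT (Tyr): third position 2-fold.
Codon 2 GAT (Asp): third position 2-fold.
Codon 3 CAG (Gln): third position 2-fold.
Codon 4 TTG (Leu): third position 2-fold.
Codon 5 GCT (Ala): third position 4-fold.
Codon 6 GCG (Ala): third position 4-fold.
Codon 7 CCA (Pro): third position 4-fold.
Four-fold degenerate third positions: 3.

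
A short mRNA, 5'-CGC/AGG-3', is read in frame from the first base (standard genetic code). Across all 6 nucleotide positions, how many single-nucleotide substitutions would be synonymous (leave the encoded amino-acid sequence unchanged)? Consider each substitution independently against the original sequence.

Codon 1 (CGC, Arg): 3 synonymous substitutions.
Codon 2 (AGG, Arg): 2 synonymous substitutions.
Total: 3 + 2 = 5.

5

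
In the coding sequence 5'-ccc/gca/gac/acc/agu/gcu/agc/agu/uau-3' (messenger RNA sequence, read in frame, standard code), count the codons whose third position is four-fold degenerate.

4

Codon 1 CCC (Pro): third position 4-fold.
Codon 2 GCA (Ala): third position 4-fold.
Codon 3 GAC (Asp): third position 2-fold.
Codon 4 ACC (Thr): third position 4-fold.
Codon 5 AGU (Ser): third position 2-fold.
Codon 6 GCU (Ala): third position 4-fold.
Codon 7 AGC (Ser): third position 2-fold.
Codon 8 AGU (Ser): third position 2-fold.
Codon 9 UAU (Tyr): third position 2-fold.
Four-fold degenerate third positions: 4.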